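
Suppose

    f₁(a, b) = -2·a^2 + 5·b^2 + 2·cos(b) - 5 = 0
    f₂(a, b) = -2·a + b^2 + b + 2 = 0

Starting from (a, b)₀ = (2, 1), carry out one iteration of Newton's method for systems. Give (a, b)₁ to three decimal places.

(-0.818, -0.879)

At (2, 1): F = (-6.91940, 0.000).
Jacobian J = [[-4·a, 10·b - 2·sin(b)], [-2, 2·b + 1]].
At the point, J = [[-8.000, 8.31706], [-2.000, 3.000]] (det J = -7.36588).
Solving J·Δ = −F gives Δ = (-2.818, -1.879).
Then the next iterate is (a, b)₁ = (-0.818, -0.879).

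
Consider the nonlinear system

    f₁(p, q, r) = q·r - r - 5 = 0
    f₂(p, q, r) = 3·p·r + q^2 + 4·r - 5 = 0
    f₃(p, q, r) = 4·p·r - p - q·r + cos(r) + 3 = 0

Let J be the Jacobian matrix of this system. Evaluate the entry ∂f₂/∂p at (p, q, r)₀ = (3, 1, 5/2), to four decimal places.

7.5000

∂f₂/∂p = 3·r.
At (3, 1, 5/2) this is 7.5000.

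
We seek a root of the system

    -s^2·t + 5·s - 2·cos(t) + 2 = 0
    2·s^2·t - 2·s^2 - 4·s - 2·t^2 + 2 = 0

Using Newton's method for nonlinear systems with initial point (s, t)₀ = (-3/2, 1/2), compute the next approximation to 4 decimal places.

At (-3/2, 1/2): F = (-8.380165, 5.2500).
Jacobian J = [[-2·s·t + 5, -s^2 + 2·sin(t)], [4·s·t - 4·s - 4, 2·s^2 - 4·t]].
At the point, J = [[6.5000, -1.291149], [-1.0000, 2.5000]] (det J = 14.958851).
Solving J·Δ = −F gives Δ = (0.9474, -1.7210).
Then the next iterate is (s, t)₁ = (-0.5526, -1.2210).

(-0.5526, -1.2210)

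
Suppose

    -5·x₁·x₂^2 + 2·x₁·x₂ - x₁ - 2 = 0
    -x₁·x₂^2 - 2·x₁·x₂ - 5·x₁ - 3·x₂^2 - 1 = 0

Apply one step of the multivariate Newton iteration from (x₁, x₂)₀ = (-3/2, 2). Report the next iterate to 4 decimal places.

(-0.8881, 1.5149)

At (-3/2, 2): F = (23.5000, 6.5000).
Jacobian J = [[-5·x₂^2 + 2·x₂ - 1, -10·x₁·x₂ + 2·x₁], [-x₂^2 - 2·x₂ - 5, -2·x₁·x₂ - 2·x₁ - 6·x₂]].
At the point, J = [[-17.0000, 27.0000], [-13.0000, -3.0000]] (det J = 402.0000).
Solving J·Δ = −F gives Δ = (0.6119, -0.4851).
Then the next iterate is (x₁, x₂)₁ = (-0.8881, 1.5149).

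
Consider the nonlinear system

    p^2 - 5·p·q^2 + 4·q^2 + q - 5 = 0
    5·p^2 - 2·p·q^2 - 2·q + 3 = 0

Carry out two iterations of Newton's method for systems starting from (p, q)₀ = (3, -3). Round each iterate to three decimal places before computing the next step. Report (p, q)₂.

(0.586, -2.363)

At (3, -3): F = (-98.000, 0.000).
Jacobian J = [[2·p - 5·q^2, -10·p·q + 8·q + 1], [10·p - 2·q^2, -4·p·q - 2]].
At the point, J = [[-39.000, 67.000], [12.000, 34.000]] (det J = -2130.000).
Solving J·Δ = −F gives Δ = (-1.564, 0.552).
Then the next iterate is (p, q)₁ = (1.436, -2.448).
Round to (1.436, -2.448) and repeat: F = (-24.44270, 0.99543), J = [[-27.09152, 16.56928], [2.37459, 12.06131]].
Δ = (-0.850, 0.085), so (p, q)₂ = (0.586, -2.363).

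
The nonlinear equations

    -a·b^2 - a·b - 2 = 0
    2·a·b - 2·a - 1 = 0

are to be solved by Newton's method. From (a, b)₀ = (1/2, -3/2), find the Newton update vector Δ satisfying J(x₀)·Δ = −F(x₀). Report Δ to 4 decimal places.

At (1/2, -3/2): F = (-2.3750, -3.5000).
Jacobian J = [[-b^2 - b, -2·a·b - a], [2·b - 2, 2·a]].
At the point, J = [[-0.7500, 1.0000], [-5.0000, 1.0000]] (det J = 4.2500).
Solving J·Δ = −F gives Δ = (-0.2647, 2.1765).

(-0.2647, 2.1765)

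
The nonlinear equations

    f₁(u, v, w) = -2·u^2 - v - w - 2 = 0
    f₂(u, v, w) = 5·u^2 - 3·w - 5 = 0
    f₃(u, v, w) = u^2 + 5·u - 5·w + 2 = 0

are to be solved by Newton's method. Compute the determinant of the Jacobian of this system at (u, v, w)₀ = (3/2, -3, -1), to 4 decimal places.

-51.0000

J = [[-4·u, -1, -1], [10·u, 0, -3], [2·u + 5, 0, -5]].
At the point, J = [[-6.0000, -1.0000, -1.0000], [15.0000, 0.0000, -3.0000], [8.0000, 0.0000, -5.0000]].
det J = -51.0000.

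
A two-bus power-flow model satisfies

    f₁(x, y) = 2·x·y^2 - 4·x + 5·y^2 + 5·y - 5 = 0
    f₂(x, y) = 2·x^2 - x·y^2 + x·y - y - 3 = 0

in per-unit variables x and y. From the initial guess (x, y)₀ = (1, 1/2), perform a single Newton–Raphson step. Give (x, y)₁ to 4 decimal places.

(1.4158, 1.0171)

At (1, 1/2): F = (-4.7500, -1.2500).
Jacobian J = [[2·y^2 - 4, 4·x·y + 10·y + 5], [4·x - y^2 + y, -2·x·y + x - 1]].
At the point, J = [[-3.5000, 12.0000], [4.2500, -1.0000]] (det J = -47.5000).
Solving J·Δ = −F gives Δ = (0.4158, 0.5171).
Then the next iterate is (x, y)₁ = (1.4158, 1.0171).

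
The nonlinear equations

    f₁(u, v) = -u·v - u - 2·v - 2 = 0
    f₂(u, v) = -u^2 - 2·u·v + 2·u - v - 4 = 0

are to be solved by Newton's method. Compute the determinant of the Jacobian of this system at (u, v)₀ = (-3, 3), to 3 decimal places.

-22.000

J = [[-v - 1, -u - 2], [-2·u - 2·v + 2, -2·u - 1]].
At the point, J = [[-4.000, 1.000], [2.000, 5.000]].
det J = -22.000.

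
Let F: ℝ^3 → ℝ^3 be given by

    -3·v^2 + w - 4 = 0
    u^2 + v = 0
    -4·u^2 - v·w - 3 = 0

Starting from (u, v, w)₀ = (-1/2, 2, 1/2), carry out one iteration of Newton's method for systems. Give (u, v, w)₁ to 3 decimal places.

(0.433, 0.683, 0.195)

At (-1/2, 2, 1/2): F = (-15.500, 2.250, -5.000).
Jacobian J = [[0, -6·v, 1], [2·u, 1, 0], [-8·u, -w, -v]].
At the point, J = [[0.000, -12.000, 1.000], [-1.000, 1.000, 0.000], [4.000, -0.500, -2.000]] (det J = 20.500).
Solving J·Δ = −F gives Δ = (0.933, -1.317, -0.305).
Then the next iterate is (u, v, w)₁ = (0.433, 0.683, 0.195).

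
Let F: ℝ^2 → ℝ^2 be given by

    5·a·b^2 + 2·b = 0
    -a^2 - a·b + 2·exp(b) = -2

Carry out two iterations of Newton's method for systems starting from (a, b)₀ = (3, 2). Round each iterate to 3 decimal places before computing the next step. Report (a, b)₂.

(1.912, 0.639)

At (3, 2): F = (64.000, 1.77811).
Jacobian J = [[5·b^2, 10·a·b + 2], [-2·a - b, -a + 2·exp(b)]].
At the point, J = [[20.000, 62.000], [-8.000, 11.77811]] (det J = 731.56224).
Solving J·Δ = −F gives Δ = (-0.880, -0.748).
Then the next iterate is (a, b)₁ = (2.120, 1.252).
Round to (2.120, 1.252) and repeat: F = (19.11954, 1.84602), J = [[7.83752, 28.54240], [-5.492, 4.87466]].
Δ = (-0.208, -0.613), so (a, b)₂ = (1.912, 0.639).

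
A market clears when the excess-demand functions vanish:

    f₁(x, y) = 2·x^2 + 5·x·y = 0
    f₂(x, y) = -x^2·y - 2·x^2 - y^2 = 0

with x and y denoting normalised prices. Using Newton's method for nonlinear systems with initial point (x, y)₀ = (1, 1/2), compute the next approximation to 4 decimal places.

(0.6042, 0.1146)

At (1, 1/2): F = (4.5000, -2.7500).
Jacobian J = [[4·x + 5·y, 5·x], [-2·x·y - 4·x, -x^2 - 2·y]].
At the point, J = [[6.5000, 5.0000], [-5.0000, -2.0000]] (det J = 12.0000).
Solving J·Δ = −F gives Δ = (-0.3958, -0.3854).
Then the next iterate is (x, y)₁ = (0.6042, 0.1146).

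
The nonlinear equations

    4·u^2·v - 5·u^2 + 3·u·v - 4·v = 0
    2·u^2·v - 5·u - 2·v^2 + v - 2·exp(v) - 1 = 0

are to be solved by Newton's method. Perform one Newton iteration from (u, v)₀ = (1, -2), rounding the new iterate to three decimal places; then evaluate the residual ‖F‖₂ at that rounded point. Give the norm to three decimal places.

At (1, -2): F = (-11.000, -20.27067).
Jacobian J = [[8·u·v - 10·u + 3·v, 4·u^2 + 3·u - 4], [4·u·v - 5, 2·u^2 - 4·v - 2·exp(v) + 1]].
At the point, J = [[-32.000, 3.000], [-13.000, 10.72933]] (det J = -304.33854).
Solving J·Δ = −F gives Δ = (-0.188, 1.662).
Then the next iterate is (u, v)₁ = (0.812, -0.338).
Re-evaluating at (0.812, -0.338): F = (-3.65952, -7.49860), so ‖F‖₂ = 8.344.

8.344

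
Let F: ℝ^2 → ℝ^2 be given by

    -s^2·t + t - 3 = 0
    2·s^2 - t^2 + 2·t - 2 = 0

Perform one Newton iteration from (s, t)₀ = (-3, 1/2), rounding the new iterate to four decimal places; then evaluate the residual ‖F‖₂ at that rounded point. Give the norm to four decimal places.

4.8345

At (-3, 1/2): F = (-7.0000, 16.7500).
Jacobian J = [[-2·s·t, -s^2 + 1], [4·s, -2·t + 2]].
At the point, J = [[3.0000, -8.0000], [-12.0000, 1.0000]] (det J = -93.0000).
Solving J·Δ = −F gives Δ = (1.3656, -0.3629).
Then the next iterate is (s, t)₁ = (-1.6344, 0.1371).
Re-evaluating at (-1.6344, 0.1371): F = (-3.229130, 3.597930), so ‖F‖₂ = 4.8345.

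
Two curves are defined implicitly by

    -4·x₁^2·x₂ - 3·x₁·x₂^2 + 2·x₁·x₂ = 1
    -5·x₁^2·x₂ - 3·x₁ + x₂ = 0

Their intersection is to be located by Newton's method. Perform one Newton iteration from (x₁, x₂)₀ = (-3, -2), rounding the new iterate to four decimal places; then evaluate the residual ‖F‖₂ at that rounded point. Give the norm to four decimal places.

45.3883

At (-3, -2): F = (119.0000, 97.0000).
Jacobian J = [[-8·x₁·x₂ - 3·x₂^2 + 2·x₂, -4·x₁^2 - 6·x₁·x₂ + 2·x₁], [-10·x₁·x₂ - 3, -5·x₁^2 + 1]].
At the point, J = [[-64.0000, -78.0000], [-63.0000, -44.0000]] (det J = -2098.0000).
Solving J·Δ = −F gives Δ = (1.1106, 0.6144).
Then the next iterate is (x₁, x₂)₁ = (-1.8894, -1.3856).
Re-evaluating at (-1.8894, -1.3856): F = (34.903650, 29.014399), so ‖F‖₂ = 45.3883.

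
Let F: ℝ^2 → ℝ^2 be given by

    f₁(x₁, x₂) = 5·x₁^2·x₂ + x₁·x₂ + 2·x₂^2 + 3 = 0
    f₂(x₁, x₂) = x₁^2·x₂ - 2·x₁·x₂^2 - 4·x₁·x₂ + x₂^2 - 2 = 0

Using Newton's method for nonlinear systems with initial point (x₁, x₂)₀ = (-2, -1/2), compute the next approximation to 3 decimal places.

At (-2, -1/2): F = (-5.500, -6.750).
Jacobian J = [[10·x₁·x₂ + x₂, 5·x₁^2 + x₁ + 4·x₂], [2·x₁·x₂ - 2·x₂^2 - 4·x₂, x₁^2 - 4·x₁·x₂ - 4·x₁ + 2·x₂]].
At the point, J = [[9.500, 16.000], [3.500, 7.000]] (det J = 10.500).
Solving J·Δ = −F gives Δ = (-6.619, 4.274).
Then the next iterate is (x₁, x₂)₁ = (-8.619, 3.774).

(-8.619, 3.774)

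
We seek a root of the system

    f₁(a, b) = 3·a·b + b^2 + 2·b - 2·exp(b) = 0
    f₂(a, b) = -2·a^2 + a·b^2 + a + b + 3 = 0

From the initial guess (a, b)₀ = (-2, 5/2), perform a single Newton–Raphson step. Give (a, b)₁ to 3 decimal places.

At (-2, 5/2): F = (-28.11499, -17.000).
Jacobian J = [[3·b, 3·a + 2·b - 2·exp(b) + 2], [-4·a + b^2 + 1, 2·a·b + 1]].
At the point, J = [[7.500, -23.36499], [15.250, -9.000]] (det J = 288.81607).
Solving J·Δ = −F gives Δ = (0.499, -1.043).
Then the next iterate is (a, b)₁ = (-1.501, 1.457).

(-1.501, 1.457)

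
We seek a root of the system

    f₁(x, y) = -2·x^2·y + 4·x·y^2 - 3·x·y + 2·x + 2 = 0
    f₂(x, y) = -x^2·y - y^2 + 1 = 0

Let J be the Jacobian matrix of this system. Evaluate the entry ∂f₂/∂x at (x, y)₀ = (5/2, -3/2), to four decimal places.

∂f₂/∂x = -2·x·y.
At (5/2, -3/2) this is 7.5000.

7.5000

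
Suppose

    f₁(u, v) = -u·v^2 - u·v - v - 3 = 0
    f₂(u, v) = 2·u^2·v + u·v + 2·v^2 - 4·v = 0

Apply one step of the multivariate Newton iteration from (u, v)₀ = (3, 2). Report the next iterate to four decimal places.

At (3, 2): F = (-23.0000, 42.0000).
Jacobian J = [[-v^2 - v, -2·u·v - u - 1], [4·u·v + v, 2·u^2 + u + 4·v - 4]].
At the point, J = [[-6.0000, -16.0000], [26.0000, 25.0000]] (det J = 266.0000).
Solving J·Δ = −F gives Δ = (-0.3647, -1.3008).
Then the next iterate is (u, v)₁ = (2.6353, 0.6992).

(2.6353, 0.6992)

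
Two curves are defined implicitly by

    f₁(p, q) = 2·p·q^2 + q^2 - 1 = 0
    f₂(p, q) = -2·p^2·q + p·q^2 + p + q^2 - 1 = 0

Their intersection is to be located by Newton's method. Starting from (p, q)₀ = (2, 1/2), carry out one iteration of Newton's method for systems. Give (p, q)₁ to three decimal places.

(1.111, 0.539)

At (2, 1/2): F = (0.250, -2.250).
Jacobian J = [[2·q^2, 4·p·q + 2·q], [-4·p·q + q^2 + 1, -2·p^2 + 2·p·q + 2·q]].
At the point, J = [[0.500, 5.000], [-2.750, -5.000]] (det J = 11.250).
Solving J·Δ = −F gives Δ = (-0.889, 0.039).
Then the next iterate is (p, q)₁ = (1.111, 0.539).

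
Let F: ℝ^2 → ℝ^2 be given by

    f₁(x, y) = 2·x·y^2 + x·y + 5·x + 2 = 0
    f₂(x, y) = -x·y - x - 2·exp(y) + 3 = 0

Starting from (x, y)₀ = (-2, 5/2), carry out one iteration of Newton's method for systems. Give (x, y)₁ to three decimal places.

(-0.982, 1.698)

At (-2, 5/2): F = (-38.000, -14.36499).
Jacobian J = [[2·y^2 + y + 5, 4·x·y + x], [-y - 1, -x - 2·exp(y)]].
At the point, J = [[20.000, -22.000], [-3.500, -22.36499]] (det J = -524.29976).
Solving J·Δ = −F gives Δ = (1.018, -0.802).
Then the next iterate is (x, y)₁ = (-0.982, 1.698).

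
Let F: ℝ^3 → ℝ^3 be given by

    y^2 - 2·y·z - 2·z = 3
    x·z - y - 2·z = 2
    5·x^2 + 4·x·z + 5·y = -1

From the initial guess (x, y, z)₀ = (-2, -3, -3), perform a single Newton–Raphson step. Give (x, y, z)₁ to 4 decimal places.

At (-2, -3, -3): F = (-6.0000, 13.0000, 30.0000).
Jacobian J = [[0, 2·y - 2·z, -2·y - 2], [z, -1, x - 2], [10·x + 4·z, 5, 4·x]].
At the point, J = [[0.0000, 0.0000, 4.0000], [-3.0000, -1.0000, -4.0000], [-32.0000, 5.0000, -8.0000]] (det J = -188.0000).
Solving J·Δ = −F gives Δ = (1.1277, 3.6170, 1.5000).
Then the next iterate is (x, y, z)₁ = (-0.8723, 0.6170, -1.5000).

(-0.8723, 0.6170, -1.5000)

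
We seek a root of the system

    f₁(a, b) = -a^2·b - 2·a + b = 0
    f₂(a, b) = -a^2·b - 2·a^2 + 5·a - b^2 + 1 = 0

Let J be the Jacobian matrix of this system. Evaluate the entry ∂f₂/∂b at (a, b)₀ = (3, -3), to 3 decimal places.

∂f₂/∂b = -a^2 - 2·b.
At (3, -3) this is -3.000.

-3.000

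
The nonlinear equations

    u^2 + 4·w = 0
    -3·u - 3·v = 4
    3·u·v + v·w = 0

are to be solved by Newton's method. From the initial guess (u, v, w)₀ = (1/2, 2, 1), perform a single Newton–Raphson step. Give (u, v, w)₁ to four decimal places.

(2.7361, -4.0694, -0.6215)

At (1/2, 2, 1): F = (4.2500, -11.5000, 5.0000).
Jacobian J = [[2·u, 0, 4], [-3, -3, 0], [3·v, 3·u + w, v]].
At the point, J = [[1.0000, 0.0000, 4.0000], [-3.0000, -3.0000, 0.0000], [6.0000, 2.5000, 2.0000]] (det J = 36.0000).
Solving J·Δ = −F gives Δ = (2.2361, -6.0694, -1.6215).
Then the next iterate is (u, v, w)₁ = (2.7361, -4.0694, -0.6215).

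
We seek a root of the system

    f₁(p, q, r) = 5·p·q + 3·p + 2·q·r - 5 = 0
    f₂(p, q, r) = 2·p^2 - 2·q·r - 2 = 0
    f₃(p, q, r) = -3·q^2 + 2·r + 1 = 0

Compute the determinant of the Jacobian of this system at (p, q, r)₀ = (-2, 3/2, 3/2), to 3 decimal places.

-242.500

J = [[5·q + 3, 5·p + 2·r, 2·q], [4·p, -2·r, -2·q], [0, -6·q, 2]].
At the point, J = [[10.500, -7.000, 3.000], [-8.000, -3.000, -3.000], [0.000, -9.000, 2.000]].
det J = -242.500.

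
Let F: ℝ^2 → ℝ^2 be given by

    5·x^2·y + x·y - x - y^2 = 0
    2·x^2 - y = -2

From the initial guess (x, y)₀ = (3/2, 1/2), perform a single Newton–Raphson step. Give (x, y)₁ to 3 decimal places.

At (3/2, 1/2): F = (4.625, 6.000).
Jacobian J = [[10·x·y + y - 1, 5·x^2 + x - 2·y], [4·x, -1]].
At the point, J = [[7.000, 11.750], [6.000, -1.000]] (det J = -77.500).
Solving J·Δ = −F gives Δ = (-0.969, 0.184).
Then the next iterate is (x, y)₁ = (0.531, 0.684).

(0.531, 0.684)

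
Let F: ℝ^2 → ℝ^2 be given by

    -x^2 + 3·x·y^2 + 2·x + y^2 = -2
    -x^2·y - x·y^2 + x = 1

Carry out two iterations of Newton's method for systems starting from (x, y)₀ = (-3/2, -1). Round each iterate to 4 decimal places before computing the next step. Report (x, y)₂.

(-0.4896, -1.6917)

At (-3/2, -1): F = (-6.7500, 1.2500).
Jacobian J = [[-2·x + 3·y^2 + 2, 6·x·y + 2·y], [-2·x·y - y^2 + 1, -x^2 - 2·x·y]].
At the point, J = [[8.0000, 7.0000], [-3.0000, -5.2500]] (det J = -21.0000).
Solving J·Δ = −F gives Δ = (1.2708, -0.4881).
Then the next iterate is (x, y)₁ = (-0.2292, -1.4881).
Round to (-0.2292, -1.4881) and repeat: F = (2.180859, -0.643476), J = [[9.101725, -0.929765], [-1.896587, -0.734678]].
Δ = (-0.2604, -0.2036), so (x, y)₂ = (-0.4896, -1.6917).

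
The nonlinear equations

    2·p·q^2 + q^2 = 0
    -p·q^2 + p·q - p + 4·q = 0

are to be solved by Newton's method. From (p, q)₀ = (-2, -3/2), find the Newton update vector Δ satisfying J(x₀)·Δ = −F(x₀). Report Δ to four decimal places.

At (-2, -3/2): F = (-6.7500, 3.5000).
Jacobian J = [[2·q^2, 4·p·q + 2·q], [-q^2 + q - 1, -2·p·q + p + 4]].
At the point, J = [[4.5000, 9.0000], [-4.7500, -4.0000]] (det J = 24.7500).
Solving J·Δ = −F gives Δ = (0.1818, 0.6591).

(0.1818, 0.6591)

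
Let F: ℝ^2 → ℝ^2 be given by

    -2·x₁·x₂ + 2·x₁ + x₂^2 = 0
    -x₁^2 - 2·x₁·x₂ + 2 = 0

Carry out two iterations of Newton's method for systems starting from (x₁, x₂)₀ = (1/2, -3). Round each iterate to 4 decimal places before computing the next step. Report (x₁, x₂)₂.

At (1/2, -3): F = (13.0000, 4.7500).
Jacobian J = [[-2·x₂ + 2, -2·x₁ + 2·x₂], [-2·x₁ - 2·x₂, -2·x₁]].
At the point, J = [[8.0000, -7.0000], [5.0000, -1.0000]] (det J = 27.0000).
Solving J·Δ = −F gives Δ = (-0.7500, 1.0000).
Then the next iterate is (x₁, x₂)₁ = (-0.2500, -2.0000).
Round to (-0.2500, -2.0000) and repeat: F = (2.5000, 0.9375), J = [[6.0000, -3.5000], [4.5000, 0.5000]].
Δ = (-0.2417, 0.3000), so (x₁, x₂)₂ = (-0.4917, -1.7000).

(-0.4917, -1.7000)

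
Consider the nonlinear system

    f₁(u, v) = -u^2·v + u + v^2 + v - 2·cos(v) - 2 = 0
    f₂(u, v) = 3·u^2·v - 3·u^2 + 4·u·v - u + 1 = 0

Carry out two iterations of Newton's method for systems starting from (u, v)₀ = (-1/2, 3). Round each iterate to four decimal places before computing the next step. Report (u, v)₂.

At (-1/2, 3): F = (10.729985, -3.0000).
Jacobian J = [[-2·u·v + 1, -u^2 + 2·v + 2·sin(v) + 1], [6·u·v - 6·u + 4·v - 1, 3·u^2 + 4·u]].
At the point, J = [[4.0000, 7.032240], [5.0000, -1.2500]] (det J = -40.161200).
Solving J·Δ = −F gives Δ = (0.1913, -1.6347).
Then the next iterate is (u, v)₁ = (-0.3087, 1.3653).
Round to (-0.3087, 1.3653) and repeat: F = (0.382431, -0.272738), J = [[1.842936, 5.593224], [3.784591, -0.948913]].
Δ = (0.0507, -0.0851), so (u, v)₂ = (-0.2580, 1.2802).

(-0.2580, 1.2802)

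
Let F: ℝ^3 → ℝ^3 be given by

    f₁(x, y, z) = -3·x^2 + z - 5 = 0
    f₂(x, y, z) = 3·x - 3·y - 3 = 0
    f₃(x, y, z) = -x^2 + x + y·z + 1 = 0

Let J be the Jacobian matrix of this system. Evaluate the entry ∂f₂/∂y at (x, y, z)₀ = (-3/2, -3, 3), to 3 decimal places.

∂f₂/∂y = -3.
At (-3/2, -3, 3) this is -3.000.

-3.000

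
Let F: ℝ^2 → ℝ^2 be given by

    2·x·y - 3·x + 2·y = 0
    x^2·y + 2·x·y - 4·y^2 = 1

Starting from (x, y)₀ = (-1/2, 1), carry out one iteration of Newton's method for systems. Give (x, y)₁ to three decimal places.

(1.581, 0.581)

At (-1/2, 1): F = (2.500, -5.750).
Jacobian J = [[2·y - 3, 2·x + 2], [2·x·y + 2·y, x^2 + 2·x - 8·y]].
At the point, J = [[-1.000, 1.000], [1.000, -8.750]] (det J = 7.750).
Solving J·Δ = −F gives Δ = (2.081, -0.419).
Then the next iterate is (x, y)₁ = (1.581, 0.581).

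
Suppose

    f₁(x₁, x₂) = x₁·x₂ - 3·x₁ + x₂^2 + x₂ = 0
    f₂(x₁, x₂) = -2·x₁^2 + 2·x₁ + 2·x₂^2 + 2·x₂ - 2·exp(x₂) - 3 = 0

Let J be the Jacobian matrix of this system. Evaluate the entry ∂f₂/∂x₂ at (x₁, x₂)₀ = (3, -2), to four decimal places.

∂f₂/∂x₂ = 4·x₂ - 2·exp(x₂) + 2.
At (3, -2) this is -6.2707.

-6.2707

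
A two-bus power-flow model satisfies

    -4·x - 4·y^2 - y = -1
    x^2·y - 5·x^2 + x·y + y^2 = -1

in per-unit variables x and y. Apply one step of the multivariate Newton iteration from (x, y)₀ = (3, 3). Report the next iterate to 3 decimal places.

(0.054, 1.471)

At (3, 3): F = (-50.000, 1.000).
Jacobian J = [[-4, -8·y - 1], [2·x·y - 10·x + y, x^2 + x + 2·y]].
At the point, J = [[-4.000, -25.000], [-9.000, 18.000]] (det J = -297.000).
Solving J·Δ = −F gives Δ = (-2.946, -1.529).
Then the next iterate is (x, y)₁ = (0.054, 1.471).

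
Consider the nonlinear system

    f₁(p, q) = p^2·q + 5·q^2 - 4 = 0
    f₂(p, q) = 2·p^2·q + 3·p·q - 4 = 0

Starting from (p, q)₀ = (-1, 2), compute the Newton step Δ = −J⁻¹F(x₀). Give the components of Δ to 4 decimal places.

(-2.3478, -1.3043)

At (-1, 2): F = (18.0000, -6.0000).
Jacobian J = [[2·p·q, p^2 + 10·q], [4·p·q + 3·q, 2·p^2 + 3·p]].
At the point, J = [[-4.0000, 21.0000], [-2.0000, -1.0000]] (det J = 46.0000).
Solving J·Δ = −F gives Δ = (-2.3478, -1.3043).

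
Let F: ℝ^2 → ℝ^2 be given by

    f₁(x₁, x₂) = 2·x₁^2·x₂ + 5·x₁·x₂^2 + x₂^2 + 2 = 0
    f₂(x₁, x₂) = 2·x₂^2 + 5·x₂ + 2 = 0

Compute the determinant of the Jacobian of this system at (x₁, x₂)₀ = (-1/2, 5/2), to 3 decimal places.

393.750

J = [[4·x₁·x₂ + 5·x₂^2, 2·x₁^2 + 10·x₁·x₂ + 2·x₂], [0, 4·x₂ + 5]].
At the point, J = [[26.250, -7.000], [0.000, 15.000]].
det J = 393.750.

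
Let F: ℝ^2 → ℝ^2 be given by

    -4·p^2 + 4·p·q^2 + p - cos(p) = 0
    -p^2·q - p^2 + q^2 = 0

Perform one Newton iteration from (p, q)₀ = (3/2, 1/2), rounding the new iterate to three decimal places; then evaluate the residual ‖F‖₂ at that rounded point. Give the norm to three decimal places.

At (3/2, 1/2): F = (-6.07074, -3.125).
Jacobian J = [[-8·p + 4·q^2 + sin(p) + 1, 8·p·q], [-2·p·q - 2·p, -p^2 + 2·q]].
At the point, J = [[-9.00251, 6.000], [-4.500, -1.250]] (det J = 38.25313).
Solving J·Δ = −F gives Δ = (-0.689, -0.021).
Then the next iterate is (p, q)₁ = (0.811, 0.479).
Re-evaluating at (0.811, 0.479): F = (-1.76435, -0.74333), so ‖F‖₂ = 1.915.

1.915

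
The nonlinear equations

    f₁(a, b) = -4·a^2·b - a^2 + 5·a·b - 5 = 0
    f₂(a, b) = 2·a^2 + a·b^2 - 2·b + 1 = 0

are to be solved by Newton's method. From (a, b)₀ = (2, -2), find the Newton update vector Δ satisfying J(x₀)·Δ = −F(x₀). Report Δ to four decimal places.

(0.8889, 3.1667)

At (2, -2): F = (3.0000, 21.0000).
Jacobian J = [[-8·a·b - 2·a + 5·b, -4·a^2 + 5·a], [4·a + b^2, 2·a·b - 2]].
At the point, J = [[18.0000, -6.0000], [12.0000, -10.0000]] (det J = -108.0000).
Solving J·Δ = −F gives Δ = (0.8889, 3.1667).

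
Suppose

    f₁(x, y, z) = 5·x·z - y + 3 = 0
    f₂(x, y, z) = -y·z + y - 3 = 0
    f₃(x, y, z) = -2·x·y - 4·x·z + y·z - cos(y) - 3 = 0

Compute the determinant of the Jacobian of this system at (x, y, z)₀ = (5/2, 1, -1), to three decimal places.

J = [[5·z, -1, 5·x], [0, -z + 1, -y], [-2·y - 4·z, -2·x + z + sin(y), -4·x + y]].
At the point, J = [[-5.000, -1.000, 12.500], [0.000, 2.000, -1.000], [2.000, -5.15853, -9.000]].
det J = 67.793.

67.793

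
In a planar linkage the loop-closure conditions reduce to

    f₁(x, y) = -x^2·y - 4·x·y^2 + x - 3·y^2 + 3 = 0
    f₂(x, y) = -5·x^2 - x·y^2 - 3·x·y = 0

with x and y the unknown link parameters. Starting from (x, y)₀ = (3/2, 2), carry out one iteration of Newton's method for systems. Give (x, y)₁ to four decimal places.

(0.6491, 1.5260)

At (3/2, 2): F = (-36.0000, -26.2500).
Jacobian J = [[-2·x·y - 4·y^2 + 1, -x^2 - 8·x·y - 6·y], [-10·x - y^2 - 3·y, -2·x·y - 3·x]].
At the point, J = [[-21.0000, -38.2500], [-25.0000, -10.5000]] (det J = -735.7500).
Solving J·Δ = −F gives Δ = (-0.8509, -0.4740).
Then the next iterate is (x, y)₁ = (0.6491, 1.5260).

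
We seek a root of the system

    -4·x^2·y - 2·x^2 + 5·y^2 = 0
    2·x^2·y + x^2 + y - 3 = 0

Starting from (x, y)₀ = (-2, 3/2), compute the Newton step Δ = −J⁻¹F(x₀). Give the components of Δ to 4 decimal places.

At (-2, 3/2): F = (-20.7500, 14.5000).
Jacobian J = [[-8·x·y - 4·x, -4·x^2 + 10·y], [4·x·y + 2·x, 2·x^2 + 1]].
At the point, J = [[32.0000, -1.0000], [-16.0000, 9.0000]] (det J = 272.0000).
Solving J·Δ = −F gives Δ = (0.6333, -0.4853).

(0.6333, -0.4853)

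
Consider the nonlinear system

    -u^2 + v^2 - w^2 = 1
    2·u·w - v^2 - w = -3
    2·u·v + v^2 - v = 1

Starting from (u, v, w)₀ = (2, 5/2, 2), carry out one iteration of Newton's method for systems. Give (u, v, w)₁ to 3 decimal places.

(0.496, 1.846, 2.000)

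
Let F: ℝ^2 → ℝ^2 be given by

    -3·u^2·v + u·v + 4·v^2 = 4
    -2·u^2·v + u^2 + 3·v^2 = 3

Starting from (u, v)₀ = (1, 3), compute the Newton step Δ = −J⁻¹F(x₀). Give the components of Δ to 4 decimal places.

At (1, 3): F = (26.0000, 19.0000).
Jacobian J = [[-6·u·v + v, -3·u^2 + u + 8·v], [-4·u·v + 2·u, -2·u^2 + 6·v]].
At the point, J = [[-15.0000, 22.0000], [-10.0000, 16.0000]] (det J = -20.0000).
Solving J·Δ = −F gives Δ = (-0.1000, -1.2500).

(-0.1000, -1.2500)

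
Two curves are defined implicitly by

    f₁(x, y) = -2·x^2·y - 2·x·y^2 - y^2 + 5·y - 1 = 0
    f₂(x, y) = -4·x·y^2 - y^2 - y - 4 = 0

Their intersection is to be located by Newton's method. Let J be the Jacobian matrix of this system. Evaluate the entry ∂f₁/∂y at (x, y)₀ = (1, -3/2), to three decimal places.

∂f₁/∂y = -2·x^2 - 4·x·y - 2·y + 5.
At (1, -3/2) this is 12.000.

12.000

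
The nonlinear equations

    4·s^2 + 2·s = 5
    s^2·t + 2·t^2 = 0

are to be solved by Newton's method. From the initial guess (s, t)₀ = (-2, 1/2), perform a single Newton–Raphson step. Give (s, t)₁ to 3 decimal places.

(-1.500, 0.250)

At (-2, 1/2): F = (7.000, 2.500).
Jacobian J = [[8·s + 2, 0], [2·s·t, s^2 + 4·t]].
At the point, J = [[-14.000, 0.000], [-2.000, 6.000]] (det J = -84.000).
Solving J·Δ = −F gives Δ = (0.500, -0.250).
Then the next iterate is (s, t)₁ = (-1.500, 0.250).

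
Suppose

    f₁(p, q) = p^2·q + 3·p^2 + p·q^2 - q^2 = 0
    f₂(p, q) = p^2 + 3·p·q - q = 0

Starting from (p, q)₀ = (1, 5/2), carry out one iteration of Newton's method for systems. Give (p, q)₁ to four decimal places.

(0.8000, 0.4500)

At (1, 5/2): F = (5.5000, 6.0000).
Jacobian J = [[2·p·q + 6·p + q^2, p^2 + 2·p·q - 2·q], [2·p + 3·q, 3·p - 1]].
At the point, J = [[17.2500, 1.0000], [9.5000, 2.0000]] (det J = 25.0000).
Solving J·Δ = −F gives Δ = (-0.2000, -2.0500).
Then the next iterate is (p, q)₁ = (0.8000, 0.4500).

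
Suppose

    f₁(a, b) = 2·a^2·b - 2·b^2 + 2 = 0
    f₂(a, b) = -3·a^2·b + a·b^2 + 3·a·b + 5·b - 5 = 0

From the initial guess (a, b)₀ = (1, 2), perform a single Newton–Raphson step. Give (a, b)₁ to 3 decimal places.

At (1, 2): F = (-2.000, 9.000).
Jacobian J = [[4·a·b, 2·a^2 - 4·b], [-6·a·b + b^2 + 3·b, -3·a^2 + 2·a·b + 3·a + 5]].
At the point, J = [[8.000, -6.000], [-2.000, 9.000]] (det J = 60.000).
Solving J·Δ = −F gives Δ = (-0.600, -1.133).
Then the next iterate is (a, b)₁ = (0.400, 0.867).

(0.400, 0.867)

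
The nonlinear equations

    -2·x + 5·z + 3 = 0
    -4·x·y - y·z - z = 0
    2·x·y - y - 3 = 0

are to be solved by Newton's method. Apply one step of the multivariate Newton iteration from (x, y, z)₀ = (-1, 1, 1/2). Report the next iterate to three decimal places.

(-1.405, -1.270, -1.162)

At (-1, 1, 1/2): F = (7.500, 3.000, -6.000).
Jacobian J = [[-2, 0, 5], [-4·y, -4·x - z, -y - 1], [2·y, 2·x - 1, 0]].
At the point, J = [[-2.000, 0.000, 5.000], [-4.000, 3.500, -2.000], [2.000, -3.000, 0.000]] (det J = 37.000).
Solving J·Δ = −F gives Δ = (-0.405, -2.270, -1.662).
Then the next iterate is (x, y, z)₁ = (-1.405, -1.270, -1.162).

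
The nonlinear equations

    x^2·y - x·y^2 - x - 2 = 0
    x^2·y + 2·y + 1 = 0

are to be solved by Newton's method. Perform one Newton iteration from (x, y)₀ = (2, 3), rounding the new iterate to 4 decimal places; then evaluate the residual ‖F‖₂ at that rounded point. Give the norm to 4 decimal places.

7.2050

At (2, 3): F = (-10.0000, 19.0000).
Jacobian J = [[2·x·y - y^2 - 1, x^2 - 2·x·y], [2·x·y, x^2 + 2]].
At the point, J = [[2.0000, -8.0000], [12.0000, 6.0000]] (det J = 108.0000).
Solving J·Δ = −F gives Δ = (-0.8519, -1.4630).
Then the next iterate is (x, y)₁ = (1.1481, 1.5370).
Re-evaluating at (1.1481, 1.5370): F = (-3.834364, 6.099971), so ‖F‖₂ = 7.2050.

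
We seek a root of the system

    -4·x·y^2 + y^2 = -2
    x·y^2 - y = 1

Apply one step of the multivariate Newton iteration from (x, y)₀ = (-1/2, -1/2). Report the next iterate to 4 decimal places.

(2.1000, -0.4500)

At (-1/2, -1/2): F = (2.7500, -0.6250).
Jacobian J = [[-4·y^2, -8·x·y + 2·y], [y^2, 2·x·y - 1]].
At the point, J = [[-1.0000, -3.0000], [0.2500, -0.5000]] (det J = 1.2500).
Solving J·Δ = −F gives Δ = (2.6000, 0.0500).
Then the next iterate is (x, y)₁ = (2.1000, -0.4500).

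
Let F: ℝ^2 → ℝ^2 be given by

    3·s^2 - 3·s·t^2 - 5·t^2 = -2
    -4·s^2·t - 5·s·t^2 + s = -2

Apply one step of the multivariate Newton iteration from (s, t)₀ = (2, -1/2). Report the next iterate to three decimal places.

At (2, -1/2): F = (11.250, 9.500).
Jacobian J = [[6·s - 3·t^2, -6·s·t - 10·t], [-8·s·t - 5·t^2 + 1, -4·s^2 - 10·s·t]].
At the point, J = [[11.250, 11.000], [7.750, -6.000]] (det J = -152.750).
Solving J·Δ = −F gives Δ = (-1.126, 0.129).
Then the next iterate is (s, t)₁ = (0.874, -0.371).

(0.874, -0.371)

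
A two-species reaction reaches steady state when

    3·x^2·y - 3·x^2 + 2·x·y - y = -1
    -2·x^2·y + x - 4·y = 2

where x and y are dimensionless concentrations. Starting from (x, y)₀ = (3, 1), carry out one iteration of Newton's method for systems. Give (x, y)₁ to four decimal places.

(1.2468, 0.9221)

At (3, 1): F = (6.0000, -21.0000).
Jacobian J = [[6·x·y - 6·x + 2·y, 3·x^2 + 2·x - 1], [-4·x·y + 1, -2·x^2 - 4]].
At the point, J = [[2.0000, 32.0000], [-11.0000, -22.0000]] (det J = 308.0000).
Solving J·Δ = −F gives Δ = (-1.7532, -0.0779).
Then the next iterate is (x, y)₁ = (1.2468, 0.9221).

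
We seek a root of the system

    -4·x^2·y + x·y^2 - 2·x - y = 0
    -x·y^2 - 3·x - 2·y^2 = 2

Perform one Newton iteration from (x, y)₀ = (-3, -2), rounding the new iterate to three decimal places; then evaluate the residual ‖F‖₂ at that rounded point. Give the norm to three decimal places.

At (-3, -2): F = (68.000, 11.000).
Jacobian J = [[-8·x·y + y^2 - 2, -4·x^2 + 2·x·y - 1], [-y^2 - 3, -2·x·y - 4·y]].
At the point, J = [[-46.000, -25.000], [-7.000, -4.000]] (det J = 9.000).
Solving J·Δ = −F gives Δ = (-0.333, 3.333).
Then the next iterate is (x, y)₁ = (-3.333, 1.333).
Re-evaluating at (-3.333, 1.333): F = (-59.82197, 10.36759), so ‖F‖₂ = 60.714.

60.714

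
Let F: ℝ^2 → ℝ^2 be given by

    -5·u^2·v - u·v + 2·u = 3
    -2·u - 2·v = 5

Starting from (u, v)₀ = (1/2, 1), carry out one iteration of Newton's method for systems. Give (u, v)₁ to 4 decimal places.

(1.9444, -4.4444)

At (1/2, 1): F = (-3.7500, -8.0000).
Jacobian J = [[-10·u·v - v + 2, -5·u^2 - u], [-2, -2]].
At the point, J = [[-4.0000, -1.7500], [-2.0000, -2.0000]] (det J = 4.5000).
Solving J·Δ = −F gives Δ = (1.4444, -5.4444).
Then the next iterate is (u, v)₁ = (1.9444, -4.4444).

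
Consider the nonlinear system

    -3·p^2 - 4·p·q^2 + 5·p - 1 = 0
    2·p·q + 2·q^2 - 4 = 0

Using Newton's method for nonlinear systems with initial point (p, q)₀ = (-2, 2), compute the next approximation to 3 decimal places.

(-0.677, 1.677)

At (-2, 2): F = (9.000, -4.000).
Jacobian J = [[-6·p - 4·q^2 + 5, -8·p·q], [2·q, 2·p + 4·q]].
At the point, J = [[1.000, 32.000], [4.000, 4.000]] (det J = -124.000).
Solving J·Δ = −F gives Δ = (1.323, -0.323).
Then the next iterate is (p, q)₁ = (-0.677, 1.677).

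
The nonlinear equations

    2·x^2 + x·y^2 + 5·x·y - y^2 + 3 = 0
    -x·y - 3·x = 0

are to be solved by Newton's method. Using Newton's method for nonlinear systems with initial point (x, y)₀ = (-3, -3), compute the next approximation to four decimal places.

(-1.3333, -3.0000)

At (-3, -3): F = (30.0000, 0.0000).
Jacobian J = [[4·x + y^2 + 5·y, 2·x·y + 5·x - 2·y], [-y - 3, -x]].
At the point, J = [[-18.0000, 9.0000], [0.0000, 3.0000]] (det J = -54.0000).
Solving J·Δ = −F gives Δ = (1.6667, 0.0000).
Then the next iterate is (x, y)₁ = (-1.3333, -3.0000).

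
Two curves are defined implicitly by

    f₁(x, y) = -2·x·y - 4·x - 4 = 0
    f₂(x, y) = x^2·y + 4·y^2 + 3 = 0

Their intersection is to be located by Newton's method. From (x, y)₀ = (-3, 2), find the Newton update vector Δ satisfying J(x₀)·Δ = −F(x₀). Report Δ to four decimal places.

At (-3, 2): F = (20.0000, 37.0000).
Jacobian J = [[-2·y - 4, -2·x], [2·x·y, x^2 + 8·y]].
At the point, J = [[-8.0000, 6.0000], [-12.0000, 25.0000]] (det J = -128.0000).
Solving J·Δ = −F gives Δ = (2.1719, -0.4375).

(2.1719, -0.4375)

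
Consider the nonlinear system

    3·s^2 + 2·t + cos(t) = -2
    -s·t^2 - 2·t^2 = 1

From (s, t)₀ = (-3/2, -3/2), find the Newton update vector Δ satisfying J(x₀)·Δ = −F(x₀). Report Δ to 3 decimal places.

At (-3/2, -3/2): F = (5.82074, -2.125).
Jacobian J = [[6·s, -sin(t) + 2], [-t^2, -2·s·t - 4·t]].
At the point, J = [[-9.000, 2.99749], [-2.250, 1.500]] (det J = -6.75564).
Solving J·Δ = −F gives Δ = (2.235, 4.770).

(2.235, 4.770)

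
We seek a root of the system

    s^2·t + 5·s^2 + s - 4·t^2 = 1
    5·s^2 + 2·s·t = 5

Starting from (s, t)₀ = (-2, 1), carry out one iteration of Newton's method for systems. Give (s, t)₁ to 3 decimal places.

At (-2, 1): F = (17.000, 11.000).
Jacobian J = [[2·s·t + 10·s + 1, s^2 - 8·t], [10·s + 2·t, 2·s]].
At the point, J = [[-23.000, -4.000], [-18.000, -4.000]] (det J = 20.000).
Solving J·Δ = −F gives Δ = (1.200, -2.650).
Then the next iterate is (s, t)₁ = (-0.800, -1.650).

(-0.800, -1.650)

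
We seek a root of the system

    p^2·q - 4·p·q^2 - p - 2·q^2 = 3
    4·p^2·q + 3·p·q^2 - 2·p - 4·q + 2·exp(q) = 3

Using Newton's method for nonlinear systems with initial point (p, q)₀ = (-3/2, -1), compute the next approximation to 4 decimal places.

(-0.4684, -1.3153)

At (-3/2, -1): F = (0.2500, -8.764241).
Jacobian J = [[2·p·q - 4·q^2 - 1, p^2 - 8·p·q - 4·q], [8·p·q + 3·q^2 - 2, 4·p^2 + 6·p·q + 2·exp(q) - 4]].
At the point, J = [[-2.0000, -5.7500], [13.0000, 14.735759]] (det J = 45.278482).
Solving J·Δ = −F gives Δ = (1.0316, -0.3153).
Then the next iterate is (p, q)₁ = (-0.4684, -1.3153).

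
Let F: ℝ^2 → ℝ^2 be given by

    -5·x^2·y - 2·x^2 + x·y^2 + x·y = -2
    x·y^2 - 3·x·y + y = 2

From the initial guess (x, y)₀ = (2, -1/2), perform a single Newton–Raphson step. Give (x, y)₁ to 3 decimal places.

At (2, -1/2): F = (3.500, 1.000).
Jacobian J = [[-10·x·y - 4·x + y^2 + y, -5·x^2 + 2·x·y + x], [y^2 - 3·y, 2·x·y - 3·x + 1]].
At the point, J = [[1.750, -20.000], [1.750, -7.000]] (det J = 22.750).
Solving J·Δ = −F gives Δ = (0.198, 0.192).
Then the next iterate is (x, y)₁ = (2.198, -0.308).

(2.198, -0.308)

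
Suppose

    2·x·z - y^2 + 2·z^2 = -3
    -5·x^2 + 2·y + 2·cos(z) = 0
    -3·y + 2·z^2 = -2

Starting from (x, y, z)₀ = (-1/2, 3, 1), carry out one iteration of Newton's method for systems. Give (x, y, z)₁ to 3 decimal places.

(-1.145, 2.322, 1.742)

At (-1/2, 3, 1): F = (-5.000, 5.83060, -5.000).
Jacobian J = [[2·z, -2·y, 2·x + 4·z], [-10·x, 2, -2·sin(z)], [0, -3, 4·z]].
At the point, J = [[2.000, -6.000, 3.000], [5.000, 2.000, -1.68294], [0.000, -3.000, 4.000]] (det J = 80.90235).
Solving J·Δ = −F gives Δ = (-0.645, -0.678, 0.742).
Then the next iterate is (x, y, z)₁ = (-1.145, 2.322, 1.742).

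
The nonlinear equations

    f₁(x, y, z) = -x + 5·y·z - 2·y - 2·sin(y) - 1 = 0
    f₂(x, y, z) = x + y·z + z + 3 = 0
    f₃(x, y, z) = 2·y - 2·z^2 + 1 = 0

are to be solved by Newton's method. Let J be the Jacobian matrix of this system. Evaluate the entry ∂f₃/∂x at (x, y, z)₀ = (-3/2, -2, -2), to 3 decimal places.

0.000

∂f₃/∂x = 0.
At (-3/2, -2, -2) this is 0.000.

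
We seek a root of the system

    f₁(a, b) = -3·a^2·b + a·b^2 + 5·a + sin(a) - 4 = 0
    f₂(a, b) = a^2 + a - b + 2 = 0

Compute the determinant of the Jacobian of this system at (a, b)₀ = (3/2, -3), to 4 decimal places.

21.9293

J = [[-6·a·b + b^2 + cos(a) + 5, -3·a^2 + 2·a·b], [2·a + 1, -1]].
At the point, J = [[41.070737, -15.7500], [4.0000, -1.0000]].
det J = 21.9293.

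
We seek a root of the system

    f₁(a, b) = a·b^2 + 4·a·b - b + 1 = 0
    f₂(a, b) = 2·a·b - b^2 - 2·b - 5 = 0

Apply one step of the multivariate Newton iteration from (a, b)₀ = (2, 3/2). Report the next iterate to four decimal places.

At (2, 3/2): F = (16.0000, -4.2500).
Jacobian J = [[b^2 + 4·b, 2·a·b + 4·a - 1], [2·b, 2·a - 2·b - 2]].
At the point, J = [[8.2500, 13.0000], [3.0000, -1.0000]] (det J = -47.2500).
Solving J·Δ = −F gives Δ = (0.8307, -1.7579).
Then the next iterate is (a, b)₁ = (2.8307, -0.2579).

(2.8307, -0.2579)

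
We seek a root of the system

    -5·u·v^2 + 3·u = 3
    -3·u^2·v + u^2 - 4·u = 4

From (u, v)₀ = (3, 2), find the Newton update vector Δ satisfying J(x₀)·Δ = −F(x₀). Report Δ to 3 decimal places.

(-1.393, -0.505)

At (3, 2): F = (-54.000, -61.000).
Jacobian J = [[-5·v^2 + 3, -10·u·v], [-6·u·v + 2·u - 4, -3·u^2]].
At the point, J = [[-17.000, -60.000], [-34.000, -27.000]] (det J = -1581.000).
Solving J·Δ = −F gives Δ = (-1.393, -0.505).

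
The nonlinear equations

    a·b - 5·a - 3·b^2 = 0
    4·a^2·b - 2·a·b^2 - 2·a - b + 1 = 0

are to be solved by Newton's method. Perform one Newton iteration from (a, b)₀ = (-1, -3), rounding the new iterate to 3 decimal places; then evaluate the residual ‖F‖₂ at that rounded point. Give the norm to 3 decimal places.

348.637

At (-1, -3): F = (-19.000, 12.000).
Jacobian J = [[b - 5, a - 6·b], [8·a·b - 2·b^2 - 2, 4·a^2 - 4·a·b - 1]].
At the point, J = [[-8.000, 17.000], [4.000, -9.000]] (det J = 4.000).
Solving J·Δ = −F gives Δ = (8.250, 5.000).
Then the next iterate is (a, b)₁ = (7.250, 2.000).
Re-evaluating at (7.250, 2.000): F = (-33.750, 347.000), so ‖F‖₂ = 348.637.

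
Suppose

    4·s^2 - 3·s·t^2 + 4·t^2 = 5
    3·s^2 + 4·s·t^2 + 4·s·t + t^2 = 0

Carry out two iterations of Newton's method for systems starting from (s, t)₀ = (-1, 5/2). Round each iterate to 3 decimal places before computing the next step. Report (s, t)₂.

(-0.053, 1.362)

At (-1, 5/2): F = (42.750, -25.750).
Jacobian J = [[8·s - 3·t^2, -6·s·t + 8·t], [6·s + 4·t^2 + 4·t, 8·s·t + 4·s + 2·t]].
At the point, J = [[-26.750, 35.000], [29.000, -19.000]] (det J = -506.750).
Solving J·Δ = −F gives Δ = (0.176, -1.087).
Then the next iterate is (s, t)₁ = (-0.824, 1.413).
Round to (-0.824, 1.413) and repeat: F = (10.63770, -7.20444), J = [[-12.58171, 18.28987], [8.69428, -9.78450]].
Δ = (0.771, -0.051), so (s, t)₂ = (-0.053, 1.362).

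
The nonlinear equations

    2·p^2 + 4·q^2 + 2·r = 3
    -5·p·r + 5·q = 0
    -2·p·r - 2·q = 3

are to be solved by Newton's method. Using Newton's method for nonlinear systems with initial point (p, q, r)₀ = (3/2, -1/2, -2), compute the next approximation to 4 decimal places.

(1.2115, -0.7500, -0.8846)

At (3/2, -1/2, -2): F = (-1.5000, 12.5000, 4.0000).
Jacobian J = [[4·p, 8·q, 2], [-5·r, 5, -5·p], [-2·r, -2, -2·p]].
At the point, J = [[6.0000, -4.0000, 2.0000], [10.0000, 5.0000, -7.5000], [4.0000, -2.0000, -3.0000]] (det J = -260.0000).
Solving J·Δ = −F gives Δ = (-0.2885, -0.2500, 1.1154).
Then the next iterate is (p, q, r)₁ = (1.2115, -0.7500, -0.8846).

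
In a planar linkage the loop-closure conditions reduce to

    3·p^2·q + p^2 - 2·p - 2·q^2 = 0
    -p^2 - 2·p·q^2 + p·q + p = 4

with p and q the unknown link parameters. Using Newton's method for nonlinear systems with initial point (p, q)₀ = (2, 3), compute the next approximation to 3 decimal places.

(1.526, 1.751)

At (2, 3): F = (18.000, -36.000).
Jacobian J = [[6·p·q + 2·p - 2, 3·p^2 - 4·q], [-2·p - 2·q^2 + q + 1, -4·p·q + p]].
At the point, J = [[38.000, 0.000], [-18.000, -22.000]] (det J = -836.000).
Solving J·Δ = −F gives Δ = (-0.474, -1.249).
Then the next iterate is (p, q)₁ = (1.526, 1.751).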